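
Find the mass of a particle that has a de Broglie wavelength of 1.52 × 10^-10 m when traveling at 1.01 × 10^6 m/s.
4.32 × 10^-30 kg

From the de Broglie relation λ = h/(mv), we solve for m:

m = h/(λv)
m = (6.626 × 10^-34 J·s) / (1.52 × 10^-10 m × 1.01 × 10^6 m/s)
m = 4.32 × 10^-30 kg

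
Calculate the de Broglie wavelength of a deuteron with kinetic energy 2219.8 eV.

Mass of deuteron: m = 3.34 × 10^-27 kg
4.30 × 10^-13 m

Using λ = h/√(2mKE):

First convert KE to Joules: KE = 2219.8 eV = 3.557 × 10^-16 J

λ = h/√(2mKE)
λ = (6.626 × 10^-34 J·s) / √(2 × 3.34 × 10^-27 kg × 3.557 × 10^-16 J)
λ = 4.30 × 10^-13 m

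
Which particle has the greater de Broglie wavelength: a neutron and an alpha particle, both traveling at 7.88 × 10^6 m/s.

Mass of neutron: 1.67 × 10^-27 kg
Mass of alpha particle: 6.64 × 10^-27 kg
The neutron has the longer wavelength.

Using λ = h/(mv), since both particles have the same velocity, the wavelength depends only on mass.

For neutron: λ₁ = h/(m₁v) = 5.04 × 10^-14 m
For alpha particle: λ₂ = h/(m₂v) = 1.27 × 10^-14 m

Since λ ∝ 1/m at constant velocity, the lighter particle has the longer wavelength.

The neutron has the longer de Broglie wavelength.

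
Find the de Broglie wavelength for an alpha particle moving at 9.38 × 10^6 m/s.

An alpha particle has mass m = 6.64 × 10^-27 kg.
1.06 × 10^-14 m

Using the de Broglie relation λ = h/(mv):

λ = h/(mv)
λ = (6.626 × 10^-34 J·s) / (6.64 × 10^-27 kg × 9.38 × 10^6 m/s)
λ = 1.06 × 10^-14 m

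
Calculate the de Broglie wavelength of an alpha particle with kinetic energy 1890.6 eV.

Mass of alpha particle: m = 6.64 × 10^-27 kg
3.30 × 10^-13 m

Using λ = h/√(2mKE):

First convert KE to Joules: KE = 1890.6 eV = 3.029 × 10^-16 J

λ = h/√(2mKE)
λ = (6.626 × 10^-34 J·s) / √(2 × 6.64 × 10^-27 kg × 3.029 × 10^-16 J)
λ = 3.30 × 10^-13 m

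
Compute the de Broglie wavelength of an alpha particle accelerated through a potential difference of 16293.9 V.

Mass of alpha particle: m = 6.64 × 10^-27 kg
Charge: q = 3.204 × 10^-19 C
7.96 × 10^-14 m

When a particle is accelerated through voltage V, it gains kinetic energy KE = qV.

The de Broglie wavelength is then λ = h/√(2mqV):

λ = h/√(2mqV)
λ = (6.626 × 10^-34 J·s) / √(2 × 6.64 × 10^-27 kg × 3.204 × 10^-19 C × 16293.9 V)
λ = 7.96 × 10^-14 m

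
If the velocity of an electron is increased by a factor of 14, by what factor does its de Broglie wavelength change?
The wavelength decreases by a factor of 14.

From λ = h/(mv), the wavelength is inversely proportional to velocity:

λ ∝ 1/v

If v → 14v, then λ → λ/14

When velocity is increased by a factor of 14, the wavelength decreases by a factor of 14.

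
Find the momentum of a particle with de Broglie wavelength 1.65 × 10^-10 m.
4.02 × 10^-24 kg·m/s

From the de Broglie relation λ = h/p, we solve for p:

p = h/λ
p = (6.626 × 10^-34 J·s) / (1.65 × 10^-10 m)
p = 4.02 × 10^-24 kg·m/s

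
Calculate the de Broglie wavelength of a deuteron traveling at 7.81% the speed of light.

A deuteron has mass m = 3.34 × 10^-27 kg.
8.47 × 10^-15 m

Using the de Broglie relation λ = h/(mv):

v = 7.81% × c = 2.341 × 10^7 m/s

λ = h/(mv)
λ = (6.626 × 10^-34 J·s) / (3.34 × 10^-27 kg × 2.341 × 10^7 m/s)
λ = 8.47 × 10^-15 m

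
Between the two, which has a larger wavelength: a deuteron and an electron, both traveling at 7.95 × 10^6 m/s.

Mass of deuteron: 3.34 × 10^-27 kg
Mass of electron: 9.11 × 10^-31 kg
The electron has the longer wavelength.

Using λ = h/(mv), since both particles have the same velocity, the wavelength depends only on mass.

For deuteron: λ₁ = h/(m₁v) = 2.50 × 10^-14 m
For electron: λ₂ = h/(m₂v) = 9.15 × 10^-11 m

Since λ ∝ 1/m at constant velocity, the lighter particle has the longer wavelength.

The electron has the longer de Broglie wavelength.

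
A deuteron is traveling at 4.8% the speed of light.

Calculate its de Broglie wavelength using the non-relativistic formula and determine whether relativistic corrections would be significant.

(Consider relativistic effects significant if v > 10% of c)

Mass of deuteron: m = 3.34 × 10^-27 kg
No, relativistic corrections are not needed.

Using the non-relativistic de Broglie formula λ = h/(mv):

v = 4.8% × c = 1.439 × 10^7 m/s

λ = h/(mv)
λ = (6.626 × 10^-34 J·s) / (3.34 × 10^-27 kg × 1.439 × 10^7 m/s)
λ = 1.38 × 10^-14 m

Since v = 4.8% of c < 10% of c, relativistic corrections are NOT significant and this non-relativistic result is a good approximation.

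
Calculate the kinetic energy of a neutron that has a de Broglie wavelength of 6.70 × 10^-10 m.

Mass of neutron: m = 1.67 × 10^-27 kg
2.93 × 10^-22 J (or 1.83 × 10^-3 eV)

From λ = h/√(2mKE), we solve for KE:

λ² = h²/(2mKE)
KE = h²/(2mλ²)
KE = (6.626 × 10^-34 J·s)² / (2 × 1.67 × 10^-27 kg × (6.70 × 10^-10 m)²)
KE = 2.93 × 10^-22 J
KE = 1.83 × 10^-3 eV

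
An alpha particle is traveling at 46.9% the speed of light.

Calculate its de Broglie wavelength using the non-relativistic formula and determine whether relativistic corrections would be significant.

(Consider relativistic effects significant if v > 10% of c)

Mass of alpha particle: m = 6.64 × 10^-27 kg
Yes, relativistic corrections are needed.

Using the non-relativistic de Broglie formula λ = h/(mv):

v = 46.9% × c = 1.406 × 10^8 m/s

λ = h/(mv)
λ = (6.626 × 10^-34 J·s) / (6.64 × 10^-27 kg × 1.406 × 10^8 m/s)
λ = 7.10 × 10^-16 m

Since v = 46.9% of c > 10% of c, relativistic corrections ARE significant and the actual wavelength would differ from this non-relativistic estimate.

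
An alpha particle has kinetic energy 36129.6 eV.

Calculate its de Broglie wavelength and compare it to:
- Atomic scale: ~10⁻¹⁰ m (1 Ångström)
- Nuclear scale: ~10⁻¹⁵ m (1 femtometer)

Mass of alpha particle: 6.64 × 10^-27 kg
λ = 7.56 × 10^-14 m, which is between nuclear and atomic scales.

Using λ = h/√(2mKE):

KE = 36129.6 eV = 5.789 × 10^-15 J

λ = h/√(2mKE)
λ = (6.626 × 10^-34 J·s) / √(2 × 6.64 × 10^-27 kg × 5.789 × 10^-15 J)
λ = 7.56 × 10^-14 m

Comparison:
- Atomic scale (10⁻¹⁰ m): λ is 0.00076× this size
- Nuclear scale (10⁻¹⁵ m): λ is 76× this size

The wavelength is between nuclear and atomic scales.

This wavelength is appropriate for probing atomic structure but too large for nuclear physics experiments.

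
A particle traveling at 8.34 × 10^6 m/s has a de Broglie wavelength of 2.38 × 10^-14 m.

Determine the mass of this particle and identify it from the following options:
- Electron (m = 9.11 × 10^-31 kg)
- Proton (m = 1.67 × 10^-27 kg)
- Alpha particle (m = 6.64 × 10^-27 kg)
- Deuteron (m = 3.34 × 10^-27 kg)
The particle is a deuteron.

From λ = h/(mv), solve for mass:

m = h/(λv)
m = (6.626 × 10^-34 J·s) / (2.38 × 10^-14 m × 8.34 × 10^6 m/s)
m = 3.34 × 10^-27 kg

Comparing with the listed masses, this is closest to a deuteron.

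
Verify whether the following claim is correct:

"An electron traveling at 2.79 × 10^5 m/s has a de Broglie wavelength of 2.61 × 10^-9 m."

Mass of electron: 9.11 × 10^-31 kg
True

The claim is correct.

Using λ = h/(mv):
λ = (6.626 × 10^-34 J·s) / (9.11 × 10^-31 kg × 2.79 × 10^5 m/s)
λ = 2.61 × 10^-9 m

This matches the claimed value.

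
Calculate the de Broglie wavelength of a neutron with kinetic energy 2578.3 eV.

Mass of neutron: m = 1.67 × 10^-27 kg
5.64 × 10^-13 m

Using λ = h/√(2mKE):

First convert KE to Joules: KE = 2578.3 eV = 4.131 × 10^-16 J

λ = h/√(2mKE)
λ = (6.626 × 10^-34 J·s) / √(2 × 1.67 × 10^-27 kg × 4.131 × 10^-16 J)
λ = 5.64 × 10^-13 m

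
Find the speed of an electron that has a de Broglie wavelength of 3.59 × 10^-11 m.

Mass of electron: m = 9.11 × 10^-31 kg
2.03 × 10^7 m/s

From the de Broglie relation λ = h/(mv), we solve for v:

v = h/(mλ)
v = (6.626 × 10^-34 J·s) / (9.11 × 10^-31 kg × 3.59 × 10^-11 m)
v = 2.03 × 10^7 m/s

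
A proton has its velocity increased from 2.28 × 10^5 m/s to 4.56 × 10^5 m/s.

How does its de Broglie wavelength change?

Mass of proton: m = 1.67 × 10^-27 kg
The wavelength decreases by a factor of 2.

Using λ = h/(mv):

Initial wavelength: λ₁ = h/(mv₁) = 1.74 × 10^-12 m
Final wavelength: λ₂ = h/(mv₂) = 8.70 × 10^-13 m

Since λ ∝ 1/v, when velocity increases by a factor of 2, the wavelength decreases by a factor of 2.

λ₂/λ₁ = v₁/v₂ = 1/2

The wavelength decreases by a factor of 2.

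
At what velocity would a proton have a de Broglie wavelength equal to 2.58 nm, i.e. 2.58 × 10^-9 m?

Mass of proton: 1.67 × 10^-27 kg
1.54 × 10^2 m/s

From λ = h/(mv), solve for v:

v = h/(mλ)
v = (6.626 × 10^-34 J·s) / (1.67 × 10^-27 kg × 2.58 × 10^-9 m)
v = 1.54 × 10^2 m/s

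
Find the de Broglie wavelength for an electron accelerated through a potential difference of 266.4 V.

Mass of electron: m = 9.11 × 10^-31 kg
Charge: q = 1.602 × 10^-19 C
7.51 × 10^-11 m

When a particle is accelerated through voltage V, it gains kinetic energy KE = qV.

The de Broglie wavelength is then λ = h/√(2mqV):

λ = h/√(2mqV)
λ = (6.626 × 10^-34 J·s) / √(2 × 9.11 × 10^-31 kg × 1.602 × 10^-19 C × 266.4 V)
λ = 7.51 × 10^-11 m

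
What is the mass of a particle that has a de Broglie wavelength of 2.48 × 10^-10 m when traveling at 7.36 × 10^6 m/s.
3.63 × 10^-31 kg

From the de Broglie relation λ = h/(mv), we solve for m:

m = h/(λv)
m = (6.626 × 10^-34 J·s) / (2.48 × 10^-10 m × 7.36 × 10^6 m/s)
m = 3.63 × 10^-31 kg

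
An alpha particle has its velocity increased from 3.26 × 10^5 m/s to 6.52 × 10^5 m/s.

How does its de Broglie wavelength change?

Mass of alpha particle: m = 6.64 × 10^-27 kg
The wavelength decreases by a factor of 2.

Using λ = h/(mv):

Initial wavelength: λ₁ = h/(mv₁) = 3.06 × 10^-13 m
Final wavelength: λ₂ = h/(mv₂) = 1.53 × 10^-13 m

Since λ ∝ 1/v, when velocity increases by a factor of 2, the wavelength decreases by a factor of 2.

λ₂/λ₁ = v₁/v₂ = 1/2

The wavelength decreases by a factor of 2.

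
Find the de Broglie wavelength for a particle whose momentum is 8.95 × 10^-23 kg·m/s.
7.40 × 10^-12 m

Using the de Broglie relation λ = h/p:

λ = h/p
λ = (6.626 × 10^-34 J·s) / (8.95 × 10^-23 kg·m/s)
λ = 7.40 × 10^-12 m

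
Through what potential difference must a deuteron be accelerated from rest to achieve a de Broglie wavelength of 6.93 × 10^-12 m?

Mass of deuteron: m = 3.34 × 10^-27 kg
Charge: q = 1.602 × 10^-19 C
8.54 V

From λ = h/√(2mqV), we solve for V:

λ² = h²/(2mqV)
V = h²/(2mqλ²)
V = (6.626 × 10^-34 J·s)² / (2 × 3.34 × 10^-27 kg × 1.602 × 10^-19 C × (6.93 × 10^-12 m)²)
V = 8.54 V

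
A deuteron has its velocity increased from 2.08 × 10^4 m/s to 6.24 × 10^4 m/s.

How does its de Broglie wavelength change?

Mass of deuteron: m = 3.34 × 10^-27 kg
The wavelength decreases by a factor of 3.

Using λ = h/(mv):

Initial wavelength: λ₁ = h/(mv₁) = 9.54 × 10^-12 m
Final wavelength: λ₂ = h/(mv₂) = 3.18 × 10^-12 m

Since λ ∝ 1/v, when velocity increases by a factor of 3, the wavelength decreases by a factor of 3.

λ₂/λ₁ = v₁/v₂ = 1/3

The wavelength decreases by a factor of 3.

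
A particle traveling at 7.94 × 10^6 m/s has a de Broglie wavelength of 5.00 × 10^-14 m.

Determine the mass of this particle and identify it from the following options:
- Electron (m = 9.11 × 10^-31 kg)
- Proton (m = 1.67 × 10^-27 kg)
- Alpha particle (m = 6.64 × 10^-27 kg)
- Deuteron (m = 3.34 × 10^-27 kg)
The particle is a proton.

From λ = h/(mv), solve for mass:

m = h/(λv)
m = (6.626 × 10^-34 J·s) / (5.00 × 10^-14 m × 7.94 × 10^6 m/s)
m = 1.67 × 10^-27 kg

Comparing with the listed masses, this is closest to a proton.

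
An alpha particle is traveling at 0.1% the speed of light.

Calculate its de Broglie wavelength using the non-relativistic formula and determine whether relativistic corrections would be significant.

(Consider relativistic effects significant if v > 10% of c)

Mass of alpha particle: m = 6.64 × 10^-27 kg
No, relativistic corrections are not needed.

Using the non-relativistic de Broglie formula λ = h/(mv):

v = 0.1% × c = 2.998 × 10^5 m/s

λ = h/(mv)
λ = (6.626 × 10^-34 J·s) / (6.64 × 10^-27 kg × 2.998 × 10^5 m/s)
λ = 3.33 × 10^-13 m

Since v = 0.1% of c < 10% of c, relativistic corrections are NOT significant and this non-relativistic result is a good approximation.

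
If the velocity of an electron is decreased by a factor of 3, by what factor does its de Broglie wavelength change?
The wavelength increases by a factor of 3.

From λ = h/(mv), the wavelength is inversely proportional to velocity:

λ ∝ 1/v

If v → v/3, then λ → 3λ

When velocity is decreased by a factor of 3, the wavelength increases by a factor of 3.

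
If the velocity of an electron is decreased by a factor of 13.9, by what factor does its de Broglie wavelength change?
The wavelength increases by a factor of 13.9.

From λ = h/(mv), the wavelength is inversely proportional to velocity:

λ ∝ 1/v

If v → v/13.9, then λ → 13.9λ

When velocity is decreased by a factor of 13.9, the wavelength increases by a factor of 13.9.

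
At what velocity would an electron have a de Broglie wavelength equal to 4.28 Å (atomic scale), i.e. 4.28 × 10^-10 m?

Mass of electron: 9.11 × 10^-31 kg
1.70 × 10^6 m/s

From λ = h/(mv), solve for v:

v = h/(mλ)
v = (6.626 × 10^-34 J·s) / (9.11 × 10^-31 kg × 4.28 × 10^-10 m)
v = 1.70 × 10^6 m/s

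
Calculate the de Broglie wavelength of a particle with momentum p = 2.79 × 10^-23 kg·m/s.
2.37 × 10^-11 m

Using the de Broglie relation λ = h/p:

λ = h/p
λ = (6.626 × 10^-34 J·s) / (2.79 × 10^-23 kg·m/s)
λ = 2.37 × 10^-11 m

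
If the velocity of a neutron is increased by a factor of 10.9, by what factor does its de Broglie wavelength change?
The wavelength decreases by a factor of 10.9.

From λ = h/(mv), the wavelength is inversely proportional to velocity:

λ ∝ 1/v

If v → 10.9v, then λ → λ/10.9

When velocity is increased by a factor of 10.9, the wavelength decreases by a factor of 10.9.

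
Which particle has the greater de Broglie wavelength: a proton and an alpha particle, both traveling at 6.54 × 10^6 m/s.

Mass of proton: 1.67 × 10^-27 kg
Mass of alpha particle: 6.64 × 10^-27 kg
The proton has the longer wavelength.

Using λ = h/(mv), since both particles have the same velocity, the wavelength depends only on mass.

For proton: λ₁ = h/(m₁v) = 6.07 × 10^-14 m
For alpha particle: λ₂ = h/(m₂v) = 1.53 × 10^-14 m

Since λ ∝ 1/m at constant velocity, the lighter particle has the longer wavelength.

The proton has the longer de Broglie wavelength.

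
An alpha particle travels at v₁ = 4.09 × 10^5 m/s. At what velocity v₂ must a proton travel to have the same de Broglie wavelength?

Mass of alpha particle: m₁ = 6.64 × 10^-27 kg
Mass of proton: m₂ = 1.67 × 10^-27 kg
v₂ = 1.63 × 10^6 m/s

For equal de Broglie wavelengths: λ₁ = λ₂

h/(m₁v₁) = h/(m₂v₂)
m₁v₁ = m₂v₂
v₂ = v₁ · (m₁/m₂)

v₂ = 4.09 × 10^5 m/s × (6.64 × 10^-27 kg / 1.67 × 10^-27 kg)
v₂ = 1.63 × 10^6 m/s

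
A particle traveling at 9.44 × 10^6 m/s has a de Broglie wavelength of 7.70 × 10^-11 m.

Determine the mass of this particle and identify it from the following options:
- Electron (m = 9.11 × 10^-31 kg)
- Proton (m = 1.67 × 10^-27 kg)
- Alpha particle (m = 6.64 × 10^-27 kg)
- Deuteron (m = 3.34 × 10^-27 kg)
The particle is an electron.

From λ = h/(mv), solve for mass:

m = h/(λv)
m = (6.626 × 10^-34 J·s) / (7.70 × 10^-11 m × 9.44 × 10^6 m/s)
m = 9.12 × 10^-31 kg

Comparing with the listed masses, this is closest to an electron.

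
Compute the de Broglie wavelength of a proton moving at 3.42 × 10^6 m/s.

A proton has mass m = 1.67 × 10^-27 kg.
1.16 × 10^-13 m

Using the de Broglie relation λ = h/(mv):

λ = h/(mv)
λ = (6.626 × 10^-34 J·s) / (1.67 × 10^-27 kg × 3.42 × 10^6 m/s)
λ = 1.16 × 10^-13 m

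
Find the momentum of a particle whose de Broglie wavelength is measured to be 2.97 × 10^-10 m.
2.23 × 10^-24 kg·m/s

From the de Broglie relation λ = h/p, we solve for p:

p = h/λ
p = (6.626 × 10^-34 J·s) / (2.97 × 10^-10 m)
p = 2.23 × 10^-24 kg·m/s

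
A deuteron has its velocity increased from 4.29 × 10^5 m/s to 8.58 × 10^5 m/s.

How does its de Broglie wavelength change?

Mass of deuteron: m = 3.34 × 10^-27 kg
The wavelength decreases by a factor of 2.

Using λ = h/(mv):

Initial wavelength: λ₁ = h/(mv₁) = 4.62 × 10^-13 m
Final wavelength: λ₂ = h/(mv₂) = 2.31 × 10^-13 m

Since λ ∝ 1/v, when velocity increases by a factor of 2, the wavelength decreases by a factor of 2.

λ₂/λ₁ = v₁/v₂ = 1/2

The wavelength decreases by a factor of 2.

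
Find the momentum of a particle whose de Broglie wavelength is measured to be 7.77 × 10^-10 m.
8.53 × 10^-25 kg·m/s

From the de Broglie relation λ = h/p, we solve for p:

p = h/λ
p = (6.626 × 10^-34 J·s) / (7.77 × 10^-10 m)
p = 8.53 × 10^-25 kg·m/s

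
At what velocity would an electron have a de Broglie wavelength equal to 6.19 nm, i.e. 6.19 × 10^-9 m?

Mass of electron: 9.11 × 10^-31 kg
1.18 × 10^5 m/s

From λ = h/(mv), solve for v:

v = h/(mλ)
v = (6.626 × 10^-34 J·s) / (9.11 × 10^-31 kg × 6.19 × 10^-9 m)
v = 1.18 × 10^5 m/s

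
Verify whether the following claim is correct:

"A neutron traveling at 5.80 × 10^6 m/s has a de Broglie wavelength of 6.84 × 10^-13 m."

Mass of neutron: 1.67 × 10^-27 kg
False

The claim is incorrect.

Using λ = h/(mv):
λ = (6.626 × 10^-34 J·s) / (1.67 × 10^-27 kg × 5.80 × 10^6 m/s)
λ = 6.84 × 10^-14 m

The actual wavelength differs from the claimed 6.84 × 10^-13 m.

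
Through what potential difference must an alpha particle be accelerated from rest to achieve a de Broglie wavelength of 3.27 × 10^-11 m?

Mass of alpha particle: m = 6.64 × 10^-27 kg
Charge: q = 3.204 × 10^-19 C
9.65 × 10^-2 V

From λ = h/√(2mqV), we solve for V:

λ² = h²/(2mqV)
V = h²/(2mqλ²)
V = (6.626 × 10^-34 J·s)² / (2 × 6.64 × 10^-27 kg × 3.204 × 10^-19 C × (3.27 × 10^-11 m)²)
V = 9.65 × 10^-2 V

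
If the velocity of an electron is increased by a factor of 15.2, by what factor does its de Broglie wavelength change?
The wavelength decreases by a factor of 15.2.

From λ = h/(mv), the wavelength is inversely proportional to velocity:

λ ∝ 1/v

If v → 15.2v, then λ → λ/15.2

When velocity is increased by a factor of 15.2, the wavelength decreases by a factor of 15.2.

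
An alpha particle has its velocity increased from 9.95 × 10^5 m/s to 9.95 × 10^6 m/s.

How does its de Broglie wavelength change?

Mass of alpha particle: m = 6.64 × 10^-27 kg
The wavelength decreases by a factor of 10.

Using λ = h/(mv):

Initial wavelength: λ₁ = h/(mv₁) = 1.00 × 10^-13 m
Final wavelength: λ₂ = h/(mv₂) = 1.00 × 10^-14 m

Since λ ∝ 1/v, when velocity increases by a factor of 10, the wavelength decreases by a factor of 10.

λ₂/λ₁ = v₁/v₂ = 1/10

The wavelength decreases by a factor of 10.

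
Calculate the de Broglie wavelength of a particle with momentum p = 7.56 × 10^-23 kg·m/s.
8.76 × 10^-12 m

Using the de Broglie relation λ = h/p:

λ = h/p
λ = (6.626 × 10^-34 J·s) / (7.56 × 10^-23 kg·m/s)
λ = 8.76 × 10^-12 m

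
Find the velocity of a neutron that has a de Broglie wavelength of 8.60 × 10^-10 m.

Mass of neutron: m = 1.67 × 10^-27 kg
4.61 × 10^2 m/s

From the de Broglie relation λ = h/(mv), we solve for v:

v = h/(mλ)
v = (6.626 × 10^-34 J·s) / (1.67 × 10^-27 kg × 8.60 × 10^-10 m)
v = 4.61 × 10^2 m/s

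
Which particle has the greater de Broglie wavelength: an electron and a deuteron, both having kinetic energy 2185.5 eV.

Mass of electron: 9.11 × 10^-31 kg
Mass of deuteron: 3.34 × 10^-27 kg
The electron has the longer wavelength.

Using λ = h/√(2mKE):

For electron: λ₁ = h/√(2m₁KE) = 2.62 × 10^-11 m
For deuteron: λ₂ = h/√(2m₂KE) = 4.33 × 10^-13 m

Since λ ∝ 1/√m at constant kinetic energy, the lighter particle has the longer wavelength.

The electron has the longer de Broglie wavelength.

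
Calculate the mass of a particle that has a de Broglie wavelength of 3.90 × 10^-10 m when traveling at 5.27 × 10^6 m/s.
3.22 × 10^-31 kg

From the de Broglie relation λ = h/(mv), we solve for m:

m = h/(λv)
m = (6.626 × 10^-34 J·s) / (3.90 × 10^-10 m × 5.27 × 10^6 m/s)
m = 3.22 × 10^-31 kg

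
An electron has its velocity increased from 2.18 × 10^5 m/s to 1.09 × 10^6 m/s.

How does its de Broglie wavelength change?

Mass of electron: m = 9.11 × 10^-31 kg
The wavelength decreases by a factor of 5.

Using λ = h/(mv):

Initial wavelength: λ₁ = h/(mv₁) = 3.34 × 10^-9 m
Final wavelength: λ₂ = h/(mv₂) = 6.67 × 10^-10 m

Since λ ∝ 1/v, when velocity increases by a factor of 5, the wavelength decreases by a factor of 5.

λ₂/λ₁ = v₁/v₂ = 1/5

The wavelength decreases by a factor of 5.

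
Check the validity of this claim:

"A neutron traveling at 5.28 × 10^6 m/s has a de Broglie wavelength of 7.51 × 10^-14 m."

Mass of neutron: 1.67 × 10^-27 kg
True

The claim is correct.

Using λ = h/(mv):
λ = (6.626 × 10^-34 J·s) / (1.67 × 10^-27 kg × 5.28 × 10^6 m/s)
λ = 7.51 × 10^-14 m

This matches the claimed value.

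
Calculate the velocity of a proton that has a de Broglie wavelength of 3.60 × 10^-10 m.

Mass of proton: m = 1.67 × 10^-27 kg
1.10 × 10^3 m/s

From the de Broglie relation λ = h/(mv), we solve for v:

v = h/(mλ)
v = (6.626 × 10^-34 J·s) / (1.67 × 10^-27 kg × 3.60 × 10^-10 m)
v = 1.10 × 10^3 m/s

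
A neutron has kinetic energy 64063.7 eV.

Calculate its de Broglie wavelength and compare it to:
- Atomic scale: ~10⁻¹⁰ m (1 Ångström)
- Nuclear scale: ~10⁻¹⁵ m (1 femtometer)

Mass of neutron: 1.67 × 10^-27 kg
λ = 1.13 × 10^-13 m, which is between nuclear and atomic scales.

Using λ = h/√(2mKE):

KE = 64063.7 eV = 1.026 × 10^-14 J

λ = h/√(2mKE)
λ = (6.626 × 10^-34 J·s) / √(2 × 1.67 × 10^-27 kg × 1.026 × 10^-14 J)
λ = 1.13 × 10^-13 m

Comparison:
- Atomic scale (10⁻¹⁰ m): λ is 0.0011× this size
- Nuclear scale (10⁻¹⁵ m): λ is 1.1e+02× this size

The wavelength is between nuclear and atomic scales.

This wavelength is appropriate for probing atomic structure but too large for nuclear physics experiments.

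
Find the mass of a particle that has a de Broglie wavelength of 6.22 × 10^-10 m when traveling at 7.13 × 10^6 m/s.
1.49 × 10^-31 kg

From the de Broglie relation λ = h/(mv), we solve for m:

m = h/(λv)
m = (6.626 × 10^-34 J·s) / (6.22 × 10^-10 m × 7.13 × 10^6 m/s)
m = 1.49 × 10^-31 kg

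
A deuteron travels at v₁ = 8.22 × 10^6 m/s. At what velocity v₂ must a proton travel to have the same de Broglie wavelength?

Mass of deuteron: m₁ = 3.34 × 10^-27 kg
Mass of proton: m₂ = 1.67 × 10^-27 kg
v₂ = 1.64 × 10^7 m/s

For equal de Broglie wavelengths: λ₁ = λ₂

h/(m₁v₁) = h/(m₂v₂)
m₁v₁ = m₂v₂
v₂ = v₁ · (m₁/m₂)

v₂ = 8.22 × 10^6 m/s × (3.34 × 10^-27 kg / 1.67 × 10^-27 kg)
v₂ = 1.64 × 10^7 m/s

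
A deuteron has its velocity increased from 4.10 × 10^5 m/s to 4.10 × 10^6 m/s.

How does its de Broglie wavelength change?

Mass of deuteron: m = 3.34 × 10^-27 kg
The wavelength decreases by a factor of 10.

Using λ = h/(mv):

Initial wavelength: λ₁ = h/(mv₁) = 4.84 × 10^-13 m
Final wavelength: λ₂ = h/(mv₂) = 4.84 × 10^-14 m

Since λ ∝ 1/v, when velocity increases by a factor of 10, the wavelength decreases by a factor of 10.

λ₂/λ₁ = v₁/v₂ = 1/10

The wavelength decreases by a factor of 10.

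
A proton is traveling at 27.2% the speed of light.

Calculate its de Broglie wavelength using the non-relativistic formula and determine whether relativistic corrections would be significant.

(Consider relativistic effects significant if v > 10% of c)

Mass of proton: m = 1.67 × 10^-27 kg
Yes, relativistic corrections are needed.

Using the non-relativistic de Broglie formula λ = h/(mv):

v = 27.2% × c = 8.154 × 10^7 m/s

λ = h/(mv)
λ = (6.626 × 10^-34 J·s) / (1.67 × 10^-27 kg × 8.154 × 10^7 m/s)
λ = 4.87 × 10^-15 m

Since v = 27.2% of c > 10% of c, relativistic corrections ARE significant and the actual wavelength would differ from this non-relativistic estimate.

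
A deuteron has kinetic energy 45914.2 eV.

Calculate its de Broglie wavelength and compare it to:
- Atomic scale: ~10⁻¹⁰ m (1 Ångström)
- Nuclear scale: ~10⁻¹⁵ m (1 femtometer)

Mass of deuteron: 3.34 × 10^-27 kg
λ = 9.45 × 10^-14 m, which is between nuclear and atomic scales.

Using λ = h/√(2mKE):

KE = 45914.2 eV = 7.356 × 10^-15 J

λ = h/√(2mKE)
λ = (6.626 × 10^-34 J·s) / √(2 × 3.34 × 10^-27 kg × 7.356 × 10^-15 J)
λ = 9.45 × 10^-14 m

Comparison:
- Atomic scale (10⁻¹⁰ m): λ is 0.00095× this size
- Nuclear scale (10⁻¹⁵ m): λ is 95× this size

The wavelength is between nuclear and atomic scales.

This wavelength is appropriate for probing atomic structure but too large for nuclear physics experiments.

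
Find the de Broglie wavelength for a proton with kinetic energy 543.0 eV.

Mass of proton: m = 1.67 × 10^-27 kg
1.23 × 10^-12 m

Using λ = h/√(2mKE):

First convert KE to Joules: KE = 543.0 eV = 8.700 × 10^-17 J

λ = h/√(2mKE)
λ = (6.626 × 10^-34 J·s) / √(2 × 1.67 × 10^-27 kg × 8.700 × 10^-17 J)
λ = 1.23 × 10^-12 m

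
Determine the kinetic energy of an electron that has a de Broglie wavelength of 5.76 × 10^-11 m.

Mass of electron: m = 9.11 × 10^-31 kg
7.26 × 10^-17 J (or 453 eV)

From λ = h/√(2mKE), we solve for KE:

λ² = h²/(2mKE)
KE = h²/(2mλ²)
KE = (6.626 × 10^-34 J·s)² / (2 × 9.11 × 10^-31 kg × (5.76 × 10^-11 m)²)
KE = 7.26 × 10^-17 J
KE = 453 eV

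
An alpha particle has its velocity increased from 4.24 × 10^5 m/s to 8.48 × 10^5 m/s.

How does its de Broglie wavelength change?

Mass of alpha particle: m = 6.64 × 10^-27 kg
The wavelength decreases by a factor of 2.

Using λ = h/(mv):

Initial wavelength: λ₁ = h/(mv₁) = 2.35 × 10^-13 m
Final wavelength: λ₂ = h/(mv₂) = 1.18 × 10^-13 m

Since λ ∝ 1/v, when velocity increases by a factor of 2, the wavelength decreases by a factor of 2.

λ₂/λ₁ = v₁/v₂ = 1/2

The wavelength decreases by a factor of 2.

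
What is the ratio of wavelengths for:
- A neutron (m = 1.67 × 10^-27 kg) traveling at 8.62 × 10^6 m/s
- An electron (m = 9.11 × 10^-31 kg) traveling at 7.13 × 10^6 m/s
λ₁/λ₂ = 4.51 × 10^-4

Using λ = h/(mv):

λ₁ = h/(m₁v₁) = 4.60 × 10^-14 m
λ₂ = h/(m₂v₂) = 1.02 × 10^-10 m

Ratio λ₁/λ₂ = (m₂v₂)/(m₁v₁)
         = (9.11 × 10^-31 kg × 7.13 × 10^6 m/s) / (1.67 × 10^-27 kg × 8.62 × 10^6 m/s)
         = 4.51 × 10^-4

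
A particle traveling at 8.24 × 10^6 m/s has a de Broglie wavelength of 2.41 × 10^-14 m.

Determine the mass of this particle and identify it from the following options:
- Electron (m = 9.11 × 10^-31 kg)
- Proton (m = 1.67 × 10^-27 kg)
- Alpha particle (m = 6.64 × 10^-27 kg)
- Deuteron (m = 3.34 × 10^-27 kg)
The particle is a deuteron.

From λ = h/(mv), solve for mass:

m = h/(λv)
m = (6.626 × 10^-34 J·s) / (2.41 × 10^-14 m × 8.24 × 10^6 m/s)
m = 3.34 × 10^-27 kg

Comparing with the listed masses, this is closest to a deuteron.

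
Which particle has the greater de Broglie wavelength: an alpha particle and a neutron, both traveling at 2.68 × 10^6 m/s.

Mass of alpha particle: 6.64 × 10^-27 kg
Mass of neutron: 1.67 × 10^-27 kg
The neutron has the longer wavelength.

Using λ = h/(mv), since both particles have the same velocity, the wavelength depends only on mass.

For alpha particle: λ₁ = h/(m₁v) = 3.72 × 10^-14 m
For neutron: λ₂ = h/(m₂v) = 1.48 × 10^-13 m

Since λ ∝ 1/m at constant velocity, the lighter particle has the longer wavelength.

The neutron has the longer de Broglie wavelength.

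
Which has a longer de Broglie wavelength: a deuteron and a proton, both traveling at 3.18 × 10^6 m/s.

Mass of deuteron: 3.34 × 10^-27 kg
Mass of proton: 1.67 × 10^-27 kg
The proton has the longer wavelength.

Using λ = h/(mv), since both particles have the same velocity, the wavelength depends only on mass.

For deuteron: λ₁ = h/(m₁v) = 6.24 × 10^-14 m
For proton: λ₂ = h/(m₂v) = 1.25 × 10^-13 m

Since λ ∝ 1/m at constant velocity, the lighter particle has the longer wavelength.

The proton has the longer de Broglie wavelength.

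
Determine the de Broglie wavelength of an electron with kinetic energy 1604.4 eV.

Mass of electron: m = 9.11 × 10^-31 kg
3.06 × 10^-11 m

Using λ = h/√(2mKE):

First convert KE to Joules: KE = 1604.4 eV = 2.571 × 10^-16 J

λ = h/√(2mKE)
λ = (6.626 × 10^-34 J·s) / √(2 × 9.11 × 10^-31 kg × 2.571 × 10^-16 J)
λ = 3.06 × 10^-11 m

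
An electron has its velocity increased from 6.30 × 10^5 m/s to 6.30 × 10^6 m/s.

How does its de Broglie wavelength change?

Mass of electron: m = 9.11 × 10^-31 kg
The wavelength decreases by a factor of 10.

Using λ = h/(mv):

Initial wavelength: λ₁ = h/(mv₁) = 1.15 × 10^-9 m
Final wavelength: λ₂ = h/(mv₂) = 1.15 × 10^-10 m

Since λ ∝ 1/v, when velocity increases by a factor of 10, the wavelength decreases by a factor of 10.

λ₂/λ₁ = v₁/v₂ = 1/10

The wavelength decreases by a factor of 10.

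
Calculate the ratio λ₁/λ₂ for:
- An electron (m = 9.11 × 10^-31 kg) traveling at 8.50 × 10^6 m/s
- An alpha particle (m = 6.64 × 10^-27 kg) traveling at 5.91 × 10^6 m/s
λ₁/λ₂ = 5.07 × 10^3

Using λ = h/(mv):

λ₁ = h/(m₁v₁) = 8.56 × 10^-11 m
λ₂ = h/(m₂v₂) = 1.69 × 10^-14 m

Ratio λ₁/λ₂ = (m₂v₂)/(m₁v₁)
         = (6.64 × 10^-27 kg × 5.91 × 10^6 m/s) / (9.11 × 10^-31 kg × 8.50 × 10^6 m/s)
         = 5.07 × 10^3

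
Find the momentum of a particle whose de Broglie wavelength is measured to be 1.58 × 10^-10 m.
4.19 × 10^-24 kg·m/s

From the de Broglie relation λ = h/p, we solve for p:

p = h/λ
p = (6.626 × 10^-34 J·s) / (1.58 × 10^-10 m)
p = 4.19 × 10^-24 kg·m/s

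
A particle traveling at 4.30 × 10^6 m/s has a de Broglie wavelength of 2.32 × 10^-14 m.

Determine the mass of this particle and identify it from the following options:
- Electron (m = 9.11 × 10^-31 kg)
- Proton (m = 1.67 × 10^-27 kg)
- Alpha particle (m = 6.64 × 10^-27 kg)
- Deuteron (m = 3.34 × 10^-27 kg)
The particle is an alpha particle.

From λ = h/(mv), solve for mass:

m = h/(λv)
m = (6.626 × 10^-34 J·s) / (2.32 × 10^-14 m × 4.30 × 10^6 m/s)
m = 6.64 × 10^-27 kg

Comparing with the listed masses, this is closest to an alpha particle.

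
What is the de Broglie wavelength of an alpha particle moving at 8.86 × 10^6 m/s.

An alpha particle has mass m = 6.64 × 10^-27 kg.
1.13 × 10^-14 m

Using the de Broglie relation λ = h/(mv):

λ = h/(mv)
λ = (6.626 × 10^-34 J·s) / (6.64 × 10^-27 kg × 8.86 × 10^6 m/s)
λ = 1.13 × 10^-14 m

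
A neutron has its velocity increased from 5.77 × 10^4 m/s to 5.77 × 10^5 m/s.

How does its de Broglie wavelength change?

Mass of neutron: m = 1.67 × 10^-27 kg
The wavelength decreases by a factor of 10.

Using λ = h/(mv):

Initial wavelength: λ₁ = h/(mv₁) = 6.88 × 10^-12 m
Final wavelength: λ₂ = h/(mv₂) = 6.88 × 10^-13 m

Since λ ∝ 1/v, when velocity increases by a factor of 10, the wavelength decreases by a factor of 10.

λ₂/λ₁ = v₁/v₂ = 1/10

The wavelength decreases by a factor of 10.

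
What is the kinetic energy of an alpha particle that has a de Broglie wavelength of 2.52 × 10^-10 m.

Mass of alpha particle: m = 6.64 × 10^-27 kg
5.21 × 10^-22 J (or 3.25 × 10^-3 eV)

From λ = h/√(2mKE), we solve for KE:

λ² = h²/(2mKE)
KE = h²/(2mλ²)
KE = (6.626 × 10^-34 J·s)² / (2 × 6.64 × 10^-27 kg × (2.52 × 10^-10 m)²)
KE = 5.21 × 10^-22 J
KE = 3.25 × 10^-3 eV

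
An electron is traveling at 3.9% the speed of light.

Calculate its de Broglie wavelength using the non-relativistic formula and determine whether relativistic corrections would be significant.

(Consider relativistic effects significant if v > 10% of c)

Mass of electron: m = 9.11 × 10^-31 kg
No, relativistic corrections are not needed.

Using the non-relativistic de Broglie formula λ = h/(mv):

v = 3.9% × c = 1.169 × 10^7 m/s

λ = h/(mv)
λ = (6.626 × 10^-34 J·s) / (9.11 × 10^-31 kg × 1.169 × 10^7 m/s)
λ = 6.22 × 10^-11 m

Since v = 3.9% of c < 10% of c, relativistic corrections are NOT significant and this non-relativistic result is a good approximation.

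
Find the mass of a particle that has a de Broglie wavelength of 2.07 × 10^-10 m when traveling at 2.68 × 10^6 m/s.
1.19 × 10^-30 kg

From the de Broglie relation λ = h/(mv), we solve for m:

m = h/(λv)
m = (6.626 × 10^-34 J·s) / (2.07 × 10^-10 m × 2.68 × 10^6 m/s)
m = 1.19 × 10^-30 kg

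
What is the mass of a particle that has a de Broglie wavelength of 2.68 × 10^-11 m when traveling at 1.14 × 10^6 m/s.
2.17 × 10^-29 kg

From the de Broglie relation λ = h/(mv), we solve for m:

m = h/(λv)
m = (6.626 × 10^-34 J·s) / (2.68 × 10^-11 m × 1.14 × 10^6 m/s)
m = 2.17 × 10^-29 kg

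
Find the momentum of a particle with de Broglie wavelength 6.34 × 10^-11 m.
1.05 × 10^-23 kg·m/s

From the de Broglie relation λ = h/p, we solve for p:

p = h/λ
p = (6.626 × 10^-34 J·s) / (6.34 × 10^-11 m)
p = 1.05 × 10^-23 kg·m/s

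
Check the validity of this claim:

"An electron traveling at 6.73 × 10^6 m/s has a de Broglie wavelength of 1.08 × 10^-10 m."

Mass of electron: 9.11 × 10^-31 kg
True

The claim is correct.

Using λ = h/(mv):
λ = (6.626 × 10^-34 J·s) / (9.11 × 10^-31 kg × 6.73 × 10^6 m/s)
λ = 1.08 × 10^-10 m

This matches the claimed value.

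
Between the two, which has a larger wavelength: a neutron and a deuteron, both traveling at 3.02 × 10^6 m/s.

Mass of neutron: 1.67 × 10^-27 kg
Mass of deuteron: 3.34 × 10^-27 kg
The neutron has the longer wavelength.

Using λ = h/(mv), since both particles have the same velocity, the wavelength depends only on mass.

For neutron: λ₁ = h/(m₁v) = 1.31 × 10^-13 m
For deuteron: λ₂ = h/(m₂v) = 6.57 × 10^-14 m

Since λ ∝ 1/m at constant velocity, the lighter particle has the longer wavelength.

The neutron has the longer de Broglie wavelength.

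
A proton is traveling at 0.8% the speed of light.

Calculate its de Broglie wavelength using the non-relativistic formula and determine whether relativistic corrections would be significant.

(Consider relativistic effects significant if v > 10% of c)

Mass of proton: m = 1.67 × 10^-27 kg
No, relativistic corrections are not needed.

Using the non-relativistic de Broglie formula λ = h/(mv):

v = 0.8% × c = 2.398 × 10^6 m/s

λ = h/(mv)
λ = (6.626 × 10^-34 J·s) / (1.67 × 10^-27 kg × 2.398 × 10^6 m/s)
λ = 1.65 × 10^-13 m

Since v = 0.8% of c < 10% of c, relativistic corrections are NOT significant and this non-relativistic result is a good approximation.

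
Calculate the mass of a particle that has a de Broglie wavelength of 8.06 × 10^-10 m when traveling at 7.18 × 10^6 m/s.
1.14 × 10^-31 kg

From the de Broglie relation λ = h/(mv), we solve for m:

m = h/(λv)
m = (6.626 × 10^-34 J·s) / (8.06 × 10^-10 m × 7.18 × 10^6 m/s)
m = 1.14 × 10^-31 kg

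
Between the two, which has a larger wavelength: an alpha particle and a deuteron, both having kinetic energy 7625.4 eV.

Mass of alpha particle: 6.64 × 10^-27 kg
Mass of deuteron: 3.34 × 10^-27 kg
The deuteron has the longer wavelength.

Using λ = h/√(2mKE):

For alpha particle: λ₁ = h/√(2m₁KE) = 1.64 × 10^-13 m
For deuteron: λ₂ = h/√(2m₂KE) = 2.32 × 10^-13 m

Since λ ∝ 1/√m at constant kinetic energy, the lighter particle has the longer wavelength.

The deuteron has the longer de Broglie wavelength.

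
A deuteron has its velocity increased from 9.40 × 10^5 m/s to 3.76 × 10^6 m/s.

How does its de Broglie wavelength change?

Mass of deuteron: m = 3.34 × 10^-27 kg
The wavelength decreases by a factor of 4.

Using λ = h/(mv):

Initial wavelength: λ₁ = h/(mv₁) = 2.11 × 10^-13 m
Final wavelength: λ₂ = h/(mv₂) = 5.28 × 10^-14 m

Since λ ∝ 1/v, when velocity increases by a factor of 4, the wavelength decreases by a factor of 4.

λ₂/λ₁ = v₁/v₂ = 1/4

The wavelength decreases by a factor of 4.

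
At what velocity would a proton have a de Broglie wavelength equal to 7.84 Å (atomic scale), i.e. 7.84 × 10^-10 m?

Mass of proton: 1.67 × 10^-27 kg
5.06 × 10^2 m/s

From λ = h/(mv), solve for v:

v = h/(mλ)
v = (6.626 × 10^-34 J·s) / (1.67 × 10^-27 kg × 7.84 × 10^-10 m)
v = 5.06 × 10^2 m/s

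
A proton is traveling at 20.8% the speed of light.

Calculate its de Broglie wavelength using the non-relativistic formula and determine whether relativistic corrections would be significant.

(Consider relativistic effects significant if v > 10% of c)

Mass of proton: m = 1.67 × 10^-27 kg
Yes, relativistic corrections are needed.

Using the non-relativistic de Broglie formula λ = h/(mv):

v = 20.8% × c = 6.236 × 10^7 m/s

λ = h/(mv)
λ = (6.626 × 10^-34 J·s) / (1.67 × 10^-27 kg × 6.236 × 10^7 m/s)
λ = 6.36 × 10^-15 m

Since v = 20.8% of c > 10% of c, relativistic corrections ARE significant and the actual wavelength would differ from this non-relativistic estimate.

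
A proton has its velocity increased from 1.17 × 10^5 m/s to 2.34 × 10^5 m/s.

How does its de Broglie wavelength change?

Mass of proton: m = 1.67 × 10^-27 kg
The wavelength decreases by a factor of 2.

Using λ = h/(mv):

Initial wavelength: λ₁ = h/(mv₁) = 3.39 × 10^-12 m
Final wavelength: λ₂ = h/(mv₂) = 1.70 × 10^-12 m

Since λ ∝ 1/v, when velocity increases by a factor of 2, the wavelength decreases by a factor of 2.

λ₂/λ₁ = v₁/v₂ = 1/2

The wavelength decreases by a factor of 2.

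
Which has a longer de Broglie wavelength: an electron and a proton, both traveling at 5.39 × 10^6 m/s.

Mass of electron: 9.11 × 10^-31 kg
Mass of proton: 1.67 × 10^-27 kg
The electron has the longer wavelength.

Using λ = h/(mv), since both particles have the same velocity, the wavelength depends only on mass.

For electron: λ₁ = h/(m₁v) = 1.35 × 10^-10 m
For proton: λ₂ = h/(m₂v) = 7.36 × 10^-14 m

Since λ ∝ 1/m at constant velocity, the lighter particle has the longer wavelength.

The electron has the longer de Broglie wavelength.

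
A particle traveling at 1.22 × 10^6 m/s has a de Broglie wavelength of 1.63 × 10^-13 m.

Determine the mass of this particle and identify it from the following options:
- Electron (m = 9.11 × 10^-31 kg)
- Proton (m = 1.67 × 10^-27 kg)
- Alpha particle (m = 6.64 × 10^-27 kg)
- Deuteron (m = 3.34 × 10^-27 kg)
The particle is a deuteron.

From λ = h/(mv), solve for mass:

m = h/(λv)
m = (6.626 × 10^-34 J·s) / (1.63 × 10^-13 m × 1.22 × 10^6 m/s)
m = 3.33 × 10^-27 kg

Comparing with the listed masses, this is closest to a deuteron.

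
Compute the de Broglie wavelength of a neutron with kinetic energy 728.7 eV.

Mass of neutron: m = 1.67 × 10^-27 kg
1.06 × 10^-12 m

Using λ = h/√(2mKE):

First convert KE to Joules: KE = 728.7 eV = 1.168 × 10^-16 J

λ = h/√(2mKE)
λ = (6.626 × 10^-34 J·s) / √(2 × 1.67 × 10^-27 kg × 1.168 × 10^-16 J)
λ = 1.06 × 10^-12 m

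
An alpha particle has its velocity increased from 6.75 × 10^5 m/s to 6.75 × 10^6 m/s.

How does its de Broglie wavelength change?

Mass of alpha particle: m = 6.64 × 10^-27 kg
The wavelength decreases by a factor of 10.

Using λ = h/(mv):

Initial wavelength: λ₁ = h/(mv₁) = 1.48 × 10^-13 m
Final wavelength: λ₂ = h/(mv₂) = 1.48 × 10^-14 m

Since λ ∝ 1/v, when velocity increases by a factor of 10, the wavelength decreases by a factor of 10.

λ₂/λ₁ = v₁/v₂ = 1/10

The wavelength decreases by a factor of 10.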